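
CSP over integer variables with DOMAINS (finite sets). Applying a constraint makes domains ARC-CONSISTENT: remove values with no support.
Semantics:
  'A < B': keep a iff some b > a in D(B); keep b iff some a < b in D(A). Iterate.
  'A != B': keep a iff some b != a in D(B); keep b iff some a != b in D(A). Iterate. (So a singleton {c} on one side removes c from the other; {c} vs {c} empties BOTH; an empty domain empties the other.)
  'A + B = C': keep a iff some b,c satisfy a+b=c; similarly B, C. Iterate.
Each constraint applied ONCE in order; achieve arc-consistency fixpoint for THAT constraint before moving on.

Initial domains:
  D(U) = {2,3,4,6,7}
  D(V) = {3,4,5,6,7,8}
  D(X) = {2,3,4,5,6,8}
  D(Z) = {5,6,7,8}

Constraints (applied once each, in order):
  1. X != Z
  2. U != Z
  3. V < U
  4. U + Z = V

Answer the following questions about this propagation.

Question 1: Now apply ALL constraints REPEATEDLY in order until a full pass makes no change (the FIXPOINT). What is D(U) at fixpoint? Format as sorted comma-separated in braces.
pass 0 (initial): D(U)={2,3,4,6,7}
pass 1: U {2,3,4,6,7}->{}; V {3,4,5,6,7,8}->{}; Z {5,6,7,8}->{}
pass 2: X {2,3,4,5,6,8}->{}
pass 3: no change
Fixpoint after 3 passes: D(U) = {}

Answer: {}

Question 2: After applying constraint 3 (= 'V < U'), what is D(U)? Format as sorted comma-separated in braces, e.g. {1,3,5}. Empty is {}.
Constraint 1 (X != Z) on D(X)={2,3,4,5,6,8} D(Z)={5,6,7,8}: no change
Constraint 2 (U != Z) on D(U)={2,3,4,6,7} D(Z)={5,6,7,8}: no change
Constraint 3 (V < U) on D(V)={3,4,5,6,7,8} D(U)={2,3,4,6,7}: V {3,4,5,6,7,8}->{3,4,5,6}; U {2,3,4,6,7}->{4,6,7}
So after constraint 3: D(U) = {4,6,7}

Answer: {4,6,7}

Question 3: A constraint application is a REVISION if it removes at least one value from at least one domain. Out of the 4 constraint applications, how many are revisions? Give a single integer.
Constraint 1 (X != Z) on D(X)={2,3,4,5,6,8} D(Z)={5,6,7,8}: no change => not a revision
Constraint 2 (U != Z) on D(U)={2,3,4,6,7} D(Z)={5,6,7,8}: no change => not a revision
Constraint 3 (V < U) on D(V)={3,4,5,6,7,8} D(U)={2,3,4,6,7}: V {3,4,5,6,7,8}->{3,4,5,6}; U {2,3,4,6,7}->{4,6,7} => REVISION
Constraint 4 (U + Z = V) on D(U)={4,6,7} D(Z)={5,6,7,8} D(V)={3,4,5,6}: U {4,6,7}->{}; Z {5,6,7,8}->{}; V {3,4,5,6}->{} => REVISION
Total revisions = 2

Answer: 2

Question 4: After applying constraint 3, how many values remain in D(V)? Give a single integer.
Answer: 4

Derivation:
Constraint 1 (X != Z) on D(X)={2,3,4,5,6,8} D(Z)={5,6,7,8}: no change
Constraint 2 (U != Z) on D(U)={2,3,4,6,7} D(Z)={5,6,7,8}: no change
Constraint 3 (V < U) on D(V)={3,4,5,6,7,8} D(U)={2,3,4,6,7}: V {3,4,5,6,7,8}->{3,4,5,6}; U {2,3,4,6,7}->{4,6,7}
So after constraint 3: D(V)={3,4,5,6}, size = 4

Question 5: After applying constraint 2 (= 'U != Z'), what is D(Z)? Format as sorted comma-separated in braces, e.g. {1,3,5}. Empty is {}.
Constraint 1 (X != Z) on D(X)={2,3,4,5,6,8} D(Z)={5,6,7,8}: no change
Constraint 2 (U != Z) on D(U)={2,3,4,6,7} D(Z)={5,6,7,8}: no change
So after constraint 2: D(Z) = {5,6,7,8}

Answer: {5,6,7,8}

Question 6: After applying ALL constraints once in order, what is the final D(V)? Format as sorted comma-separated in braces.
Answer: {}

Derivation:
Constraint 1 (X != Z) on D(X)={2,3,4,5,6,8} D(Z)={5,6,7,8}: no change
Constraint 2 (U != Z) on D(U)={2,3,4,6,7} D(Z)={5,6,7,8}: no change
Constraint 3 (V < U) on D(V)={3,4,5,6,7,8} D(U)={2,3,4,6,7}: V {3,4,5,6,7,8}->{3,4,5,6}; U {2,3,4,6,7}->{4,6,7}
Constraint 4 (U + Z = V) on D(U)={4,6,7} D(Z)={5,6,7,8} D(V)={3,4,5,6}: U {4,6,7}->{}; Z {5,6,7,8}->{}; V {3,4,5,6}->{}
So after all 4 constraints: D(V) = {}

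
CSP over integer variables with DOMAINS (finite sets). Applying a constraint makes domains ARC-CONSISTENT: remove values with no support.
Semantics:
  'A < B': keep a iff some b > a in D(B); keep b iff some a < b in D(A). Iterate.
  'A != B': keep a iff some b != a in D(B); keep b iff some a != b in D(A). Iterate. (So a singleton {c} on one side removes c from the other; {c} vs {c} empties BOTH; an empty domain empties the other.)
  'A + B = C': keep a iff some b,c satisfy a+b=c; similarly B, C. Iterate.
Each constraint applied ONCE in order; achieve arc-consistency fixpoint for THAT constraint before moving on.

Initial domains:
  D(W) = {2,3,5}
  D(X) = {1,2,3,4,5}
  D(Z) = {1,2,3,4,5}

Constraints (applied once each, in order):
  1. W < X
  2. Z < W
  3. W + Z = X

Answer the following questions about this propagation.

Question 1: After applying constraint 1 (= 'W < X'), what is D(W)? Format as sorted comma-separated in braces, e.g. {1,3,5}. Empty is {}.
Constraint 1 (W < X) on D(W)={2,3,5} D(X)={1,2,3,4,5}: W {2,3,5}->{2,3}; X {1,2,3,4,5}->{3,4,5}
So after constraint 1: D(W) = {2,3}

Answer: {2,3}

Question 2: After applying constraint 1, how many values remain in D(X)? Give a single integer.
Constraint 1 (W < X) on D(W)={2,3,5} D(X)={1,2,3,4,5}: W {2,3,5}->{2,3}; X {1,2,3,4,5}->{3,4,5}
So after constraint 1: D(X)={3,4,5}, size = 3

Answer: 3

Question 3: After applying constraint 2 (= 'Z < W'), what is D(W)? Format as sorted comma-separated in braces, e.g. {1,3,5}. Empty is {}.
Constraint 1 (W < X) on D(W)={2,3,5} D(X)={1,2,3,4,5}: W {2,3,5}->{2,3}; X {1,2,3,4,5}->{3,4,5}
Constraint 2 (Z < W) on D(Z)={1,2,3,4,5} D(W)={2,3}: Z {1,2,3,4,5}->{1,2}
So after constraint 2: D(W) = {2,3}

Answer: {2,3}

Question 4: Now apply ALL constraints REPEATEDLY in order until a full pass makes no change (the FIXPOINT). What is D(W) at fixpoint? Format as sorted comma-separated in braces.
pass 0 (initial): D(W)={2,3,5}
pass 1: W {2,3,5}->{2,3}; X {1,2,3,4,5}->{3,4,5}; Z {1,2,3,4,5}->{1,2}
pass 2: no change
Fixpoint after 2 passes: D(W) = {2,3}

Answer: {2,3}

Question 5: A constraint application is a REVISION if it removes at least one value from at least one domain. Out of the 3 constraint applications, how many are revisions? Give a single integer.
Answer: 2

Derivation:
Constraint 1 (W < X) on D(W)={2,3,5} D(X)={1,2,3,4,5}: W {2,3,5}->{2,3}; X {1,2,3,4,5}->{3,4,5} => REVISION
Constraint 2 (Z < W) on D(Z)={1,2,3,4,5} D(W)={2,3}: Z {1,2,3,4,5}->{1,2} => REVISION
Constraint 3 (W + Z = X) on D(W)={2,3} D(Z)={1,2} D(X)={3,4,5}: no change => not a revision
Total revisions = 2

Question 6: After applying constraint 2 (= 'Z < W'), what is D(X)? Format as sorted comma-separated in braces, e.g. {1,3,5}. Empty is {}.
Answer: {3,4,5}

Derivation:
Constraint 1 (W < X) on D(W)={2,3,5} D(X)={1,2,3,4,5}: W {2,3,5}->{2,3}; X {1,2,3,4,5}->{3,4,5}
Constraint 2 (Z < W) on D(Z)={1,2,3,4,5} D(W)={2,3}: Z {1,2,3,4,5}->{1,2}
So after constraint 2: D(X) = {3,4,5}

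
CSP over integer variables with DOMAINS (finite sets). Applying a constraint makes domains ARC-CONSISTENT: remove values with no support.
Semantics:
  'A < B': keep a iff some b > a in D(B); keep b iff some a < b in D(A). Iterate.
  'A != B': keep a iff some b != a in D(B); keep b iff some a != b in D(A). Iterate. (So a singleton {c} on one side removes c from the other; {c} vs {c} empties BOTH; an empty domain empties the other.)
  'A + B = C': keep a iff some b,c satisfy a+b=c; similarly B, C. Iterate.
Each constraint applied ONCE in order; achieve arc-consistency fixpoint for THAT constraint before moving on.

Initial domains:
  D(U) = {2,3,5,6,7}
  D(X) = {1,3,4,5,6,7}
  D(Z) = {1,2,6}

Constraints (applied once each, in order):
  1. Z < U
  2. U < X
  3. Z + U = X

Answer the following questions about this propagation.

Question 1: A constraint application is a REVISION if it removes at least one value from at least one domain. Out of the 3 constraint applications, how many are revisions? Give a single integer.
Answer: 2

Derivation:
Constraint 1 (Z < U) on D(Z)={1,2,6} D(U)={2,3,5,6,7}: no change => not a revision
Constraint 2 (U < X) on D(U)={2,3,5,6,7} D(X)={1,3,4,5,6,7}: U {2,3,5,6,7}->{2,3,5,6}; X {1,3,4,5,6,7}->{3,4,5,6,7} => REVISION
Constraint 3 (Z + U = X) on D(Z)={1,2,6} D(U)={2,3,5,6} D(X)={3,4,5,6,7}: Z {1,2,6}->{1,2} => REVISION
Total revisions = 2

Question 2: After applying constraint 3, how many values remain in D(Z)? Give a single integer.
Constraint 1 (Z < U) on D(Z)={1,2,6} D(U)={2,3,5,6,7}: no change
Constraint 2 (U < X) on D(U)={2,3,5,6,7} D(X)={1,3,4,5,6,7}: U {2,3,5,6,7}->{2,3,5,6}; X {1,3,4,5,6,7}->{3,4,5,6,7}
Constraint 3 (Z + U = X) on D(Z)={1,2,6} D(U)={2,3,5,6} D(X)={3,4,5,6,7}: Z {1,2,6}->{1,2}
So after constraint 3: D(Z)={1,2}, size = 2

Answer: 2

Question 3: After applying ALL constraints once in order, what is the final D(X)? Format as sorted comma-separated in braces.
Answer: {3,4,5,6,7}

Derivation:
Constraint 1 (Z < U) on D(Z)={1,2,6} D(U)={2,3,5,6,7}: no change
Constraint 2 (U < X) on D(U)={2,3,5,6,7} D(X)={1,3,4,5,6,7}: U {2,3,5,6,7}->{2,3,5,6}; X {1,3,4,5,6,7}->{3,4,5,6,7}
Constraint 3 (Z + U = X) on D(Z)={1,2,6} D(U)={2,3,5,6} D(X)={3,4,5,6,7}: Z {1,2,6}->{1,2}
So after all 3 constraints: D(X) = {3,4,5,6,7}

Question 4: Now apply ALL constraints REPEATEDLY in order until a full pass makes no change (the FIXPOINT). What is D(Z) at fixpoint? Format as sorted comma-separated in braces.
Answer: {1,2}

Derivation:
pass 0 (initial): D(Z)={1,2,6}
pass 1: U {2,3,5,6,7}->{2,3,5,6}; X {1,3,4,5,6,7}->{3,4,5,6,7}; Z {1,2,6}->{1,2}
pass 2: no change
Fixpoint after 2 passes: D(Z) = {1,2}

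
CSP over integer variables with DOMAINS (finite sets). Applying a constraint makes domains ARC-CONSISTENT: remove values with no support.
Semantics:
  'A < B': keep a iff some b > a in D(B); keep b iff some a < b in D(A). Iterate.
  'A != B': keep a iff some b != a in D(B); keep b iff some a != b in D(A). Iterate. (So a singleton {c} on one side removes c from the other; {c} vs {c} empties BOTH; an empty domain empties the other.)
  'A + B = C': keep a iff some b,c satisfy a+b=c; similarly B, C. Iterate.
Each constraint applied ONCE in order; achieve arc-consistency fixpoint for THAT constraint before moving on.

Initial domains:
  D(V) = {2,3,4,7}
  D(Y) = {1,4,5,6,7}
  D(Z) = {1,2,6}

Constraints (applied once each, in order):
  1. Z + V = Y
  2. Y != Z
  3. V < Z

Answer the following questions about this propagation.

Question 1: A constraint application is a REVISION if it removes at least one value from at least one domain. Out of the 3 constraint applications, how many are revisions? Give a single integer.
Constraint 1 (Z + V = Y) on D(Z)={1,2,6} D(V)={2,3,4,7} D(Y)={1,4,5,6,7}: Z {1,2,6}->{1,2}; V {2,3,4,7}->{2,3,4}; Y {1,4,5,6,7}->{4,5,6} => REVISION
Constraint 2 (Y != Z) on D(Y)={4,5,6} D(Z)={1,2}: no change => not a revision
Constraint 3 (V < Z) on D(V)={2,3,4} D(Z)={1,2}: V {2,3,4}->{}; Z {1,2}->{} => REVISION
Total revisions = 2

Answer: 2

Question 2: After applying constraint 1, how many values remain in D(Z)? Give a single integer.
Answer: 2

Derivation:
Constraint 1 (Z + V = Y) on D(Z)={1,2,6} D(V)={2,3,4,7} D(Y)={1,4,5,6,7}: Z {1,2,6}->{1,2}; V {2,3,4,7}->{2,3,4}; Y {1,4,5,6,7}->{4,5,6}
So after constraint 1: D(Z)={1,2}, size = 2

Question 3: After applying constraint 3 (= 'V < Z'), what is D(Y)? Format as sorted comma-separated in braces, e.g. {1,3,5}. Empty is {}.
Answer: {4,5,6}

Derivation:
Constraint 1 (Z + V = Y) on D(Z)={1,2,6} D(V)={2,3,4,7} D(Y)={1,4,5,6,7}: Z {1,2,6}->{1,2}; V {2,3,4,7}->{2,3,4}; Y {1,4,5,6,7}->{4,5,6}
Constraint 2 (Y != Z) on D(Y)={4,5,6} D(Z)={1,2}: no change
Constraint 3 (V < Z) on D(V)={2,3,4} D(Z)={1,2}: V {2,3,4}->{}; Z {1,2}->{}
So after constraint 3: D(Y) = {4,5,6}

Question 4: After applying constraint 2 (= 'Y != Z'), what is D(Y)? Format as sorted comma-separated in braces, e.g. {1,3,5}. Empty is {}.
Answer: {4,5,6}

Derivation:
Constraint 1 (Z + V = Y) on D(Z)={1,2,6} D(V)={2,3,4,7} D(Y)={1,4,5,6,7}: Z {1,2,6}->{1,2}; V {2,3,4,7}->{2,3,4}; Y {1,4,5,6,7}->{4,5,6}
Constraint 2 (Y != Z) on D(Y)={4,5,6} D(Z)={1,2}: no change
So after constraint 2: D(Y) = {4,5,6}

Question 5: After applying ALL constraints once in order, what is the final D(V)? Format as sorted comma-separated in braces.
Answer: {}

Derivation:
Constraint 1 (Z + V = Y) on D(Z)={1,2,6} D(V)={2,3,4,7} D(Y)={1,4,5,6,7}: Z {1,2,6}->{1,2}; V {2,3,4,7}->{2,3,4}; Y {1,4,5,6,7}->{4,5,6}
Constraint 2 (Y != Z) on D(Y)={4,5,6} D(Z)={1,2}: no change
Constraint 3 (V < Z) on D(V)={2,3,4} D(Z)={1,2}: V {2,3,4}->{}; Z {1,2}->{}
So after all 3 constraints: D(V) = {}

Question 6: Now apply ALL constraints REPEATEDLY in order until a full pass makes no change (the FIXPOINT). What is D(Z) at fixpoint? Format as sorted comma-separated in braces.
Answer: {}

Derivation:
pass 0 (initial): D(Z)={1,2,6}
pass 1: V {2,3,4,7}->{}; Y {1,4,5,6,7}->{4,5,6}; Z {1,2,6}->{}
pass 2: Y {4,5,6}->{}
pass 3: no change
Fixpoint after 3 passes: D(Z) = {}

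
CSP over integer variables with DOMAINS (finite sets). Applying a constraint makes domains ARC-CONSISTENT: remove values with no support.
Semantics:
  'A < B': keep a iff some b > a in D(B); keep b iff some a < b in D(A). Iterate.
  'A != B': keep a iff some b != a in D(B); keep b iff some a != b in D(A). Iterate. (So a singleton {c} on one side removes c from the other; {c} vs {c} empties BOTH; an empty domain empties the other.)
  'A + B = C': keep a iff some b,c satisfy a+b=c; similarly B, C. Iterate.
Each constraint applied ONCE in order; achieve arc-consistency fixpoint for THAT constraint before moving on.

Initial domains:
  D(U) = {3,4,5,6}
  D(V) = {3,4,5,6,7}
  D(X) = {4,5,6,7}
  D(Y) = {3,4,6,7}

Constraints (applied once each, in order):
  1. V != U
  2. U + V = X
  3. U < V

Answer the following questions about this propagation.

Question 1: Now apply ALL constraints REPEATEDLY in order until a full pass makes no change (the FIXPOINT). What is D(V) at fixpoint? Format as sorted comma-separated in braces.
pass 0 (initial): D(V)={3,4,5,6,7}
pass 1: U {3,4,5,6}->{3}; V {3,4,5,6,7}->{4}; X {4,5,6,7}->{6,7}
pass 2: X {6,7}->{7}
pass 3: no change
Fixpoint after 3 passes: D(V) = {4}

Answer: {4}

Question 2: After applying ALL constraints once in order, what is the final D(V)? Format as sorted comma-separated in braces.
Constraint 1 (V != U) on D(V)={3,4,5,6,7} D(U)={3,4,5,6}: no change
Constraint 2 (U + V = X) on D(U)={3,4,5,6} D(V)={3,4,5,6,7} D(X)={4,5,6,7}: U {3,4,5,6}->{3,4}; V {3,4,5,6,7}->{3,4}; X {4,5,6,7}->{6,7}
Constraint 3 (U < V) on D(U)={3,4} D(V)={3,4}: U {3,4}->{3}; V {3,4}->{4}
So after all 3 constraints: D(V) = {4}

Answer: {4}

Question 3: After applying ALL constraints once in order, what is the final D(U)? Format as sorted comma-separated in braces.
Answer: {3}

Derivation:
Constraint 1 (V != U) on D(V)={3,4,5,6,7} D(U)={3,4,5,6}: no change
Constraint 2 (U + V = X) on D(U)={3,4,5,6} D(V)={3,4,5,6,7} D(X)={4,5,6,7}: U {3,4,5,6}->{3,4}; V {3,4,5,6,7}->{3,4}; X {4,5,6,7}->{6,7}
Constraint 3 (U < V) on D(U)={3,4} D(V)={3,4}: U {3,4}->{3}; V {3,4}->{4}
So after all 3 constraints: D(U) = {3}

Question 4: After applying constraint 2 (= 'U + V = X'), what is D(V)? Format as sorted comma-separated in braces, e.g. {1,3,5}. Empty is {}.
Answer: {3,4}

Derivation:
Constraint 1 (V != U) on D(V)={3,4,5,6,7} D(U)={3,4,5,6}: no change
Constraint 2 (U + V = X) on D(U)={3,4,5,6} D(V)={3,4,5,6,7} D(X)={4,5,6,7}: U {3,4,5,6}->{3,4}; V {3,4,5,6,7}->{3,4}; X {4,5,6,7}->{6,7}
So after constraint 2: D(V) = {3,4}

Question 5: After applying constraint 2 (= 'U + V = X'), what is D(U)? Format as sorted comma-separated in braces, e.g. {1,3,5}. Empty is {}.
Answer: {3,4}

Derivation:
Constraint 1 (V != U) on D(V)={3,4,5,6,7} D(U)={3,4,5,6}: no change
Constraint 2 (U + V = X) on D(U)={3,4,5,6} D(V)={3,4,5,6,7} D(X)={4,5,6,7}: U {3,4,5,6}->{3,4}; V {3,4,5,6,7}->{3,4}; X {4,5,6,7}->{6,7}
So after constraint 2: D(U) = {3,4}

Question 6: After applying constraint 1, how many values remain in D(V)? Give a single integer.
Answer: 5

Derivation:
Constraint 1 (V != U) on D(V)={3,4,5,6,7} D(U)={3,4,5,6}: no change
So after constraint 1: D(V)={3,4,5,6,7}, size = 5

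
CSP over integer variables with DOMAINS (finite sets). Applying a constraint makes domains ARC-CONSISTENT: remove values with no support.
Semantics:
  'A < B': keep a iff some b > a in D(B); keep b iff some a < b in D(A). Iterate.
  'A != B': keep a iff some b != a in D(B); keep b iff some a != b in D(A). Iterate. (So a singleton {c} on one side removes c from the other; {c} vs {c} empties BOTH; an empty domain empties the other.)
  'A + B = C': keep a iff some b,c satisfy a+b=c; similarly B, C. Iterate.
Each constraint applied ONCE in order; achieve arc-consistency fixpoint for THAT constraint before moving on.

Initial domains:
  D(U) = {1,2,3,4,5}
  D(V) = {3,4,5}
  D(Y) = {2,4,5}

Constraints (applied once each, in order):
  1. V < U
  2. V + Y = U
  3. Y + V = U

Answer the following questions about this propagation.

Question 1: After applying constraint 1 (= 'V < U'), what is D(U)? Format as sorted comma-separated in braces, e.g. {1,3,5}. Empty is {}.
Constraint 1 (V < U) on D(V)={3,4,5} D(U)={1,2,3,4,5}: V {3,4,5}->{3,4}; U {1,2,3,4,5}->{4,5}
So after constraint 1: D(U) = {4,5}

Answer: {4,5}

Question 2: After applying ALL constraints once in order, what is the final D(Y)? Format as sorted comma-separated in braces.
Constraint 1 (V < U) on D(V)={3,4,5} D(U)={1,2,3,4,5}: V {3,4,5}->{3,4}; U {1,2,3,4,5}->{4,5}
Constraint 2 (V + Y = U) on D(V)={3,4} D(Y)={2,4,5} D(U)={4,5}: V {3,4}->{3}; Y {2,4,5}->{2}; U {4,5}->{5}
Constraint 3 (Y + V = U) on D(Y)={2} D(V)={3} D(U)={5}: no change
So after all 3 constraints: D(Y) = {2}

Answer: {2}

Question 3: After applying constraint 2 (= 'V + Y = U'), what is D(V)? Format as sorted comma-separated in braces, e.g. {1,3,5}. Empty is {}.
Constraint 1 (V < U) on D(V)={3,4,5} D(U)={1,2,3,4,5}: V {3,4,5}->{3,4}; U {1,2,3,4,5}->{4,5}
Constraint 2 (V + Y = U) on D(V)={3,4} D(Y)={2,4,5} D(U)={4,5}: V {3,4}->{3}; Y {2,4,5}->{2}; U {4,5}->{5}
So after constraint 2: D(V) = {3}

Answer: {3}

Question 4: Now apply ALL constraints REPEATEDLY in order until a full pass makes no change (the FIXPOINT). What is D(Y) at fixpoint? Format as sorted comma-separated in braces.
Answer: {2}

Derivation:
pass 0 (initial): D(Y)={2,4,5}
pass 1: U {1,2,3,4,5}->{5}; V {3,4,5}->{3}; Y {2,4,5}->{2}
pass 2: no change
Fixpoint after 2 passes: D(Y) = {2}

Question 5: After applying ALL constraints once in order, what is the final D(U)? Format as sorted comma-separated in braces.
Constraint 1 (V < U) on D(V)={3,4,5} D(U)={1,2,3,4,5}: V {3,4,5}->{3,4}; U {1,2,3,4,5}->{4,5}
Constraint 2 (V + Y = U) on D(V)={3,4} D(Y)={2,4,5} D(U)={4,5}: V {3,4}->{3}; Y {2,4,5}->{2}; U {4,5}->{5}
Constraint 3 (Y + V = U) on D(Y)={2} D(V)={3} D(U)={5}: no change
So after all 3 constraints: D(U) = {5}

Answer: {5}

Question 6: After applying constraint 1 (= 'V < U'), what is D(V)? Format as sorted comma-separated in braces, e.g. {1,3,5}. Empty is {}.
Answer: {3,4}

Derivation:
Constraint 1 (V < U) on D(V)={3,4,5} D(U)={1,2,3,4,5}: V {3,4,5}->{3,4}; U {1,2,3,4,5}->{4,5}
So after constraint 1: D(V) = {3,4}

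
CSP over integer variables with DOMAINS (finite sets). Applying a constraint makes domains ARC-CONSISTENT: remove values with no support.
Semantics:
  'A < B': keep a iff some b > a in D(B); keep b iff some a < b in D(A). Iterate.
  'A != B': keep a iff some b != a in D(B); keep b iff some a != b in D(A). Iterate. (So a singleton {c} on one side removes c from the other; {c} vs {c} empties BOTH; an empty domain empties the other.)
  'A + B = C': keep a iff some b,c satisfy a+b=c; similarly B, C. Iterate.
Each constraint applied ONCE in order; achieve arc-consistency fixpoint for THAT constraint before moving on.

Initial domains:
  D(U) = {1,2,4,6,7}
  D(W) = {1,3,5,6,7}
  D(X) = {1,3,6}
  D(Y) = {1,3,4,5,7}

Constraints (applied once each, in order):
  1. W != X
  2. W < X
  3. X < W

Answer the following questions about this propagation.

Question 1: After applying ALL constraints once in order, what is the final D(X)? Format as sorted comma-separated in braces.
Constraint 1 (W != X) on D(W)={1,3,5,6,7} D(X)={1,3,6}: no change
Constraint 2 (W < X) on D(W)={1,3,5,6,7} D(X)={1,3,6}: W {1,3,5,6,7}->{1,3,5}; X {1,3,6}->{3,6}
Constraint 3 (X < W) on D(X)={3,6} D(W)={1,3,5}: X {3,6}->{3}; W {1,3,5}->{5}
So after all 3 constraints: D(X) = {3}

Answer: {3}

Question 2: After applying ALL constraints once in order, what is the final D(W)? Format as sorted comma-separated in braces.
Constraint 1 (W != X) on D(W)={1,3,5,6,7} D(X)={1,3,6}: no change
Constraint 2 (W < X) on D(W)={1,3,5,6,7} D(X)={1,3,6}: W {1,3,5,6,7}->{1,3,5}; X {1,3,6}->{3,6}
Constraint 3 (X < W) on D(X)={3,6} D(W)={1,3,5}: X {3,6}->{3}; W {1,3,5}->{5}
So after all 3 constraints: D(W) = {5}

Answer: {5}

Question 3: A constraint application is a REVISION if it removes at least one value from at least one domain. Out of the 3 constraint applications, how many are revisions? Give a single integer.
Constraint 1 (W != X) on D(W)={1,3,5,6,7} D(X)={1,3,6}: no change => not a revision
Constraint 2 (W < X) on D(W)={1,3,5,6,7} D(X)={1,3,6}: W {1,3,5,6,7}->{1,3,5}; X {1,3,6}->{3,6} => REVISION
Constraint 3 (X < W) on D(X)={3,6} D(W)={1,3,5}: X {3,6}->{3}; W {1,3,5}->{5} => REVISION
Total revisions = 2

Answer: 2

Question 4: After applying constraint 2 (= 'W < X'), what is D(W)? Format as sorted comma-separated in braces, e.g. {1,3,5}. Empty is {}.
Constraint 1 (W != X) on D(W)={1,3,5,6,7} D(X)={1,3,6}: no change
Constraint 2 (W < X) on D(W)={1,3,5,6,7} D(X)={1,3,6}: W {1,3,5,6,7}->{1,3,5}; X {1,3,6}->{3,6}
So after constraint 2: D(W) = {1,3,5}

Answer: {1,3,5}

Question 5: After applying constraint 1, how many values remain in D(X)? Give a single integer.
Answer: 3

Derivation:
Constraint 1 (W != X) on D(W)={1,3,5,6,7} D(X)={1,3,6}: no change
So after constraint 1: D(X)={1,3,6}, size = 3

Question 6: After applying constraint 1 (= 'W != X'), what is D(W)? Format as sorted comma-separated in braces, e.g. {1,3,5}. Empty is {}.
Constraint 1 (W != X) on D(W)={1,3,5,6,7} D(X)={1,3,6}: no change
So after constraint 1: D(W) = {1,3,5,6,7}

Answer: {1,3,5,6,7}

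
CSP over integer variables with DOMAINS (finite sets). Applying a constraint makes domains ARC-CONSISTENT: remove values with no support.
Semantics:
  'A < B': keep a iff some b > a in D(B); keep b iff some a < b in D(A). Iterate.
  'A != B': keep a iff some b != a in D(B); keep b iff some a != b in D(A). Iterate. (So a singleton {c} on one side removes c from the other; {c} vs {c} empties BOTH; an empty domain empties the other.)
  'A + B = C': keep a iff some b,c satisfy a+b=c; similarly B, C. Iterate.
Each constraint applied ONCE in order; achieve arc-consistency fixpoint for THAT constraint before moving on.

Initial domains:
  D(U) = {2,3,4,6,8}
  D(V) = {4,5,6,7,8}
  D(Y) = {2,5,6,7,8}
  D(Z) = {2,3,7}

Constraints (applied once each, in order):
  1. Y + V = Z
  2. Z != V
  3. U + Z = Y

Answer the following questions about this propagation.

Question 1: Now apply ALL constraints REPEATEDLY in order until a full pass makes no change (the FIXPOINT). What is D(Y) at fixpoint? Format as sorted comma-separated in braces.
pass 0 (initial): D(Y)={2,5,6,7,8}
pass 1: U {2,3,4,6,8}->{}; V {4,5,6,7,8}->{5}; Y {2,5,6,7,8}->{}; Z {2,3,7}->{}
pass 2: V {5}->{}
pass 3: no change
Fixpoint after 3 passes: D(Y) = {}

Answer: {}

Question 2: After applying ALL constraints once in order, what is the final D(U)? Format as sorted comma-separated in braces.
Constraint 1 (Y + V = Z) on D(Y)={2,5,6,7,8} D(V)={4,5,6,7,8} D(Z)={2,3,7}: Y {2,5,6,7,8}->{2}; V {4,5,6,7,8}->{5}; Z {2,3,7}->{7}
Constraint 2 (Z != V) on D(Z)={7} D(V)={5}: no change
Constraint 3 (U + Z = Y) on D(U)={2,3,4,6,8} D(Z)={7} D(Y)={2}: U {2,3,4,6,8}->{}; Z {7}->{}; Y {2}->{}
So after all 3 constraints: D(U) = {}

Answer: {}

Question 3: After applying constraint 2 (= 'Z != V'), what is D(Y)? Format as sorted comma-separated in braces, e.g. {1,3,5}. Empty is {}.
Constraint 1 (Y + V = Z) on D(Y)={2,5,6,7,8} D(V)={4,5,6,7,8} D(Z)={2,3,7}: Y {2,5,6,7,8}->{2}; V {4,5,6,7,8}->{5}; Z {2,3,7}->{7}
Constraint 2 (Z != V) on D(Z)={7} D(V)={5}: no change
So after constraint 2: D(Y) = {2}

Answer: {2}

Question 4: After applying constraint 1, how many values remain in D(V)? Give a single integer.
Constraint 1 (Y + V = Z) on D(Y)={2,5,6,7,8} D(V)={4,5,6,7,8} D(Z)={2,3,7}: Y {2,5,6,7,8}->{2}; V {4,5,6,7,8}->{5}; Z {2,3,7}->{7}
So after constraint 1: D(V)={5}, size = 1

Answer: 1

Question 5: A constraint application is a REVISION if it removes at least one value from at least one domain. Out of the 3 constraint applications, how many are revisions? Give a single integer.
Answer: 2

Derivation:
Constraint 1 (Y + V = Z) on D(Y)={2,5,6,7,8} D(V)={4,5,6,7,8} D(Z)={2,3,7}: Y {2,5,6,7,8}->{2}; V {4,5,6,7,8}->{5}; Z {2,3,7}->{7} => REVISION
Constraint 2 (Z != V) on D(Z)={7} D(V)={5}: no change => not a revision
Constraint 3 (U + Z = Y) on D(U)={2,3,4,6,8} D(Z)={7} D(Y)={2}: U {2,3,4,6,8}->{}; Z {7}->{}; Y {2}->{} => REVISION
Total revisions = 2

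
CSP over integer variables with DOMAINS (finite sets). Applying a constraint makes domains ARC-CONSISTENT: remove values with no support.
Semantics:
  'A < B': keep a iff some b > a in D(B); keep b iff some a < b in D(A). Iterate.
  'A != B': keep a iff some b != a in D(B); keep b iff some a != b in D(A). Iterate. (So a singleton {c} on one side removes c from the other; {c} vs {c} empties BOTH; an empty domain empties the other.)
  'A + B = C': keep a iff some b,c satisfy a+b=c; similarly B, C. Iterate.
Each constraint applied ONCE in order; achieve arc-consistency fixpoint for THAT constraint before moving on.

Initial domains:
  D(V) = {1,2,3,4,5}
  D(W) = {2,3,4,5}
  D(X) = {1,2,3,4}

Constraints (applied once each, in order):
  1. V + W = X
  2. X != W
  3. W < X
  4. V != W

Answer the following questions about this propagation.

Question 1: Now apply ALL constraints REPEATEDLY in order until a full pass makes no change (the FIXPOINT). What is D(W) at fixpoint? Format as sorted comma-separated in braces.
Answer: {2,3}

Derivation:
pass 0 (initial): D(W)={2,3,4,5}
pass 1: V {1,2,3,4,5}->{1,2}; W {2,3,4,5}->{2,3}; X {1,2,3,4}->{3,4}
pass 2: no change
Fixpoint after 2 passes: D(W) = {2,3}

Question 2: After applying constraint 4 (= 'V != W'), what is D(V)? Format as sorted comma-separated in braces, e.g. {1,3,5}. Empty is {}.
Constraint 1 (V + W = X) on D(V)={1,2,3,4,5} D(W)={2,3,4,5} D(X)={1,2,3,4}: V {1,2,3,4,5}->{1,2}; W {2,3,4,5}->{2,3}; X {1,2,3,4}->{3,4}
Constraint 2 (X != W) on D(X)={3,4} D(W)={2,3}: no change
Constraint 3 (W < X) on D(W)={2,3} D(X)={3,4}: no change
Constraint 4 (V != W) on D(V)={1,2} D(W)={2,3}: no change
So after constraint 4: D(V) = {1,2}

Answer: {1,2}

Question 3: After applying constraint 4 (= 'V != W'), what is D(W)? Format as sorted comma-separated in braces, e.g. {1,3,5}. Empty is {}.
Answer: {2,3}

Derivation:
Constraint 1 (V + W = X) on D(V)={1,2,3,4,5} D(W)={2,3,4,5} D(X)={1,2,3,4}: V {1,2,3,4,5}->{1,2}; W {2,3,4,5}->{2,3}; X {1,2,3,4}->{3,4}
Constraint 2 (X != W) on D(X)={3,4} D(W)={2,3}: no change
Constraint 3 (W < X) on D(W)={2,3} D(X)={3,4}: no change
Constraint 4 (V != W) on D(V)={1,2} D(W)={2,3}: no change
So after constraint 4: D(W) = {2,3}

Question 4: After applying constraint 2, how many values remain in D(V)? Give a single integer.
Answer: 2

Derivation:
Constraint 1 (V + W = X) on D(V)={1,2,3,4,5} D(W)={2,3,4,5} D(X)={1,2,3,4}: V {1,2,3,4,5}->{1,2}; W {2,3,4,5}->{2,3}; X {1,2,3,4}->{3,4}
Constraint 2 (X != W) on D(X)={3,4} D(W)={2,3}: no change
So after constraint 2: D(V)={1,2}, size = 2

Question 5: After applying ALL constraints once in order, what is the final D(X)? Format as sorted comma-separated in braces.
Answer: {3,4}

Derivation:
Constraint 1 (V + W = X) on D(V)={1,2,3,4,5} D(W)={2,3,4,5} D(X)={1,2,3,4}: V {1,2,3,4,5}->{1,2}; W {2,3,4,5}->{2,3}; X {1,2,3,4}->{3,4}
Constraint 2 (X != W) on D(X)={3,4} D(W)={2,3}: no change
Constraint 3 (W < X) on D(W)={2,3} D(X)={3,4}: no change
Constraint 4 (V != W) on D(V)={1,2} D(W)={2,3}: no change
So after all 4 constraints: D(X) = {3,4}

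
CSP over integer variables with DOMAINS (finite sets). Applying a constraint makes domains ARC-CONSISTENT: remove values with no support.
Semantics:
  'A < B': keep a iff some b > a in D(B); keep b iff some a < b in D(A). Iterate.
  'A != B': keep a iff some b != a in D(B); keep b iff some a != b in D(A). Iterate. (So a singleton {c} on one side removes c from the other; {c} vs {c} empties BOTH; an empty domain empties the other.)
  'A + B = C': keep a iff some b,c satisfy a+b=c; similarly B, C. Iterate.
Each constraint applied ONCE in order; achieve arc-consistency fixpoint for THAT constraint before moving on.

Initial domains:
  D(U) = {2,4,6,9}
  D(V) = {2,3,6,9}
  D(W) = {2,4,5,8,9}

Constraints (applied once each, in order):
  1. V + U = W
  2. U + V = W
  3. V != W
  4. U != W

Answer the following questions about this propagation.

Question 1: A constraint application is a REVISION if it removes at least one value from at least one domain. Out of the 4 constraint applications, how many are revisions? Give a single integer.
Constraint 1 (V + U = W) on D(V)={2,3,6,9} D(U)={2,4,6,9} D(W)={2,4,5,8,9}: V {2,3,6,9}->{2,3,6}; U {2,4,6,9}->{2,6}; W {2,4,5,8,9}->{4,5,8,9} => REVISION
Constraint 2 (U + V = W) on D(U)={2,6} D(V)={2,3,6} D(W)={4,5,8,9}: no change => not a revision
Constraint 3 (V != W) on D(V)={2,3,6} D(W)={4,5,8,9}: no change => not a revision
Constraint 4 (U != W) on D(U)={2,6} D(W)={4,5,8,9}: no change => not a revision
Total revisions = 1

Answer: 1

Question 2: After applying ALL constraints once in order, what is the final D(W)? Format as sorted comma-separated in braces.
Answer: {4,5,8,9}

Derivation:
Constraint 1 (V + U = W) on D(V)={2,3,6,9} D(U)={2,4,6,9} D(W)={2,4,5,8,9}: V {2,3,6,9}->{2,3,6}; U {2,4,6,9}->{2,6}; W {2,4,5,8,9}->{4,5,8,9}
Constraint 2 (U + V = W) on D(U)={2,6} D(V)={2,3,6} D(W)={4,5,8,9}: no change
Constraint 3 (V != W) on D(V)={2,3,6} D(W)={4,5,8,9}: no change
Constraint 4 (U != W) on D(U)={2,6} D(W)={4,5,8,9}: no change
So after all 4 constraints: D(W) = {4,5,8,9}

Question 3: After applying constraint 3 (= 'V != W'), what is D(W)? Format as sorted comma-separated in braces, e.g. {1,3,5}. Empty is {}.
Answer: {4,5,8,9}

Derivation:
Constraint 1 (V + U = W) on D(V)={2,3,6,9} D(U)={2,4,6,9} D(W)={2,4,5,8,9}: V {2,3,6,9}->{2,3,6}; U {2,4,6,9}->{2,6}; W {2,4,5,8,9}->{4,5,8,9}
Constraint 2 (U + V = W) on D(U)={2,6} D(V)={2,3,6} D(W)={4,5,8,9}: no change
Constraint 3 (V != W) on D(V)={2,3,6} D(W)={4,5,8,9}: no change
So after constraint 3: D(W) = {4,5,8,9}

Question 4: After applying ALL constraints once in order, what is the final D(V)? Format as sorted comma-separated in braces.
Constraint 1 (V + U = W) on D(V)={2,3,6,9} D(U)={2,4,6,9} D(W)={2,4,5,8,9}: V {2,3,6,9}->{2,3,6}; U {2,4,6,9}->{2,6}; W {2,4,5,8,9}->{4,5,8,9}
Constraint 2 (U + V = W) on D(U)={2,6} D(V)={2,3,6} D(W)={4,5,8,9}: no change
Constraint 3 (V != W) on D(V)={2,3,6} D(W)={4,5,8,9}: no change
Constraint 4 (U != W) on D(U)={2,6} D(W)={4,5,8,9}: no change
So after all 4 constraints: D(V) = {2,3,6}

Answer: {2,3,6}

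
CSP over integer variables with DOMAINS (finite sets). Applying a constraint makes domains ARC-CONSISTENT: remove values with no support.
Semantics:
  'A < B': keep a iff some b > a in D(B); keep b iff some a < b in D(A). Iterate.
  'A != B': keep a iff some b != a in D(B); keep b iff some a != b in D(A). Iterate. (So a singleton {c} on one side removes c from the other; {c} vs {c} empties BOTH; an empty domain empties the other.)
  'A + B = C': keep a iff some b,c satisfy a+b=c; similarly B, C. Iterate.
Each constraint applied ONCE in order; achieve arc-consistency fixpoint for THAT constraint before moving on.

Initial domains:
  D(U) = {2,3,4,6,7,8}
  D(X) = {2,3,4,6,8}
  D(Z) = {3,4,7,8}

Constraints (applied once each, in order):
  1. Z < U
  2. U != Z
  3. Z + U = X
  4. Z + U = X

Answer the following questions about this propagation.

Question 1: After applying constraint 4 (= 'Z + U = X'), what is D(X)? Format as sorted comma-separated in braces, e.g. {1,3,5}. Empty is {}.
Constraint 1 (Z < U) on D(Z)={3,4,7,8} D(U)={2,3,4,6,7,8}: Z {3,4,7,8}->{3,4,7}; U {2,3,4,6,7,8}->{4,6,7,8}
Constraint 2 (U != Z) on D(U)={4,6,7,8} D(Z)={3,4,7}: no change
Constraint 3 (Z + U = X) on D(Z)={3,4,7} D(U)={4,6,7,8} D(X)={2,3,4,6,8}: Z {3,4,7}->{4}; U {4,6,7,8}->{4}; X {2,3,4,6,8}->{8}
Constraint 4 (Z + U = X) on D(Z)={4} D(U)={4} D(X)={8}: no change
So after constraint 4: D(X) = {8}

Answer: {8}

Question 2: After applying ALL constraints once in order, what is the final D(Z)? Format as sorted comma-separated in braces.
Answer: {4}

Derivation:
Constraint 1 (Z < U) on D(Z)={3,4,7,8} D(U)={2,3,4,6,7,8}: Z {3,4,7,8}->{3,4,7}; U {2,3,4,6,7,8}->{4,6,7,8}
Constraint 2 (U != Z) on D(U)={4,6,7,8} D(Z)={3,4,7}: no change
Constraint 3 (Z + U = X) on D(Z)={3,4,7} D(U)={4,6,7,8} D(X)={2,3,4,6,8}: Z {3,4,7}->{4}; U {4,6,7,8}->{4}; X {2,3,4,6,8}->{8}
Constraint 4 (Z + U = X) on D(Z)={4} D(U)={4} D(X)={8}: no change
So after all 4 constraints: D(Z) = {4}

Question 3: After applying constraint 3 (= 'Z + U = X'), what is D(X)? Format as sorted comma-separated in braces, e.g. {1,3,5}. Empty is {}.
Answer: {8}

Derivation:
Constraint 1 (Z < U) on D(Z)={3,4,7,8} D(U)={2,3,4,6,7,8}: Z {3,4,7,8}->{3,4,7}; U {2,3,4,6,7,8}->{4,6,7,8}
Constraint 2 (U != Z) on D(U)={4,6,7,8} D(Z)={3,4,7}: no change
Constraint 3 (Z + U = X) on D(Z)={3,4,7} D(U)={4,6,7,8} D(X)={2,3,4,6,8}: Z {3,4,7}->{4}; U {4,6,7,8}->{4}; X {2,3,4,6,8}->{8}
So after constraint 3: D(X) = {8}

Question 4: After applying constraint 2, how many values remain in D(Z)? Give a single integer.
Constraint 1 (Z < U) on D(Z)={3,4,7,8} D(U)={2,3,4,6,7,8}: Z {3,4,7,8}->{3,4,7}; U {2,3,4,6,7,8}->{4,6,7,8}
Constraint 2 (U != Z) on D(U)={4,6,7,8} D(Z)={3,4,7}: no change
So after constraint 2: D(Z)={3,4,7}, size = 3

Answer: 3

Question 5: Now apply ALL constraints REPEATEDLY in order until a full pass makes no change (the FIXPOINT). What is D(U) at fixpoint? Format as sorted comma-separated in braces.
pass 0 (initial): D(U)={2,3,4,6,7,8}
pass 1: U {2,3,4,6,7,8}->{4}; X {2,3,4,6,8}->{8}; Z {3,4,7,8}->{4}
pass 2: U {4}->{}; X {8}->{}; Z {4}->{}
pass 3: no change
Fixpoint after 3 passes: D(U) = {}

Answer: {}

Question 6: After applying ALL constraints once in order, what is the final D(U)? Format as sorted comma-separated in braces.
Answer: {4}

Derivation:
Constraint 1 (Z < U) on D(Z)={3,4,7,8} D(U)={2,3,4,6,7,8}: Z {3,4,7,8}->{3,4,7}; U {2,3,4,6,7,8}->{4,6,7,8}
Constraint 2 (U != Z) on D(U)={4,6,7,8} D(Z)={3,4,7}: no change
Constraint 3 (Z + U = X) on D(Z)={3,4,7} D(U)={4,6,7,8} D(X)={2,3,4,6,8}: Z {3,4,7}->{4}; U {4,6,7,8}->{4}; X {2,3,4,6,8}->{8}
Constraint 4 (Z + U = X) on D(Z)={4} D(U)={4} D(X)={8}: no change
So after all 4 constraints: D(U) = {4}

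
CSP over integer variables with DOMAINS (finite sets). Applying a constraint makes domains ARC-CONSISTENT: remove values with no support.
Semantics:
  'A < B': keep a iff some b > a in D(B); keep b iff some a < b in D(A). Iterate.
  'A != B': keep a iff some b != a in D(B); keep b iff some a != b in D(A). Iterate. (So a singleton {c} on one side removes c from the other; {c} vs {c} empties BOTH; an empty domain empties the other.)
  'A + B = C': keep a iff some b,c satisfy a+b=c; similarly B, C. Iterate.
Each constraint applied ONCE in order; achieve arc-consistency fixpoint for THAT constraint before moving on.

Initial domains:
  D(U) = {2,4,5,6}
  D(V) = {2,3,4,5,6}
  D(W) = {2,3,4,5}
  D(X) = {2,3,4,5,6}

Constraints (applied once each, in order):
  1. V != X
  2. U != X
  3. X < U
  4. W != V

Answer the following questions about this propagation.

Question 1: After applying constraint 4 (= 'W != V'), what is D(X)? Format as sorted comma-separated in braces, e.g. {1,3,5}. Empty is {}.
Answer: {2,3,4,5}

Derivation:
Constraint 1 (V != X) on D(V)={2,3,4,5,6} D(X)={2,3,4,5,6}: no change
Constraint 2 (U != X) on D(U)={2,4,5,6} D(X)={2,3,4,5,6}: no change
Constraint 3 (X < U) on D(X)={2,3,4,5,6} D(U)={2,4,5,6}: X {2,3,4,5,6}->{2,3,4,5}; U {2,4,5,6}->{4,5,6}
Constraint 4 (W != V) on D(W)={2,3,4,5} D(V)={2,3,4,5,6}: no change
So after constraint 4: D(X) = {2,3,4,5}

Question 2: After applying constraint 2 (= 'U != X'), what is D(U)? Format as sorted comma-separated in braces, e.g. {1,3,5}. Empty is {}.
Answer: {2,4,5,6}

Derivation:
Constraint 1 (V != X) on D(V)={2,3,4,5,6} D(X)={2,3,4,5,6}: no change
Constraint 2 (U != X) on D(U)={2,4,5,6} D(X)={2,3,4,5,6}: no change
So after constraint 2: D(U) = {2,4,5,6}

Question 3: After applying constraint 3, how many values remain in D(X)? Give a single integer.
Constraint 1 (V != X) on D(V)={2,3,4,5,6} D(X)={2,3,4,5,6}: no change
Constraint 2 (U != X) on D(U)={2,4,5,6} D(X)={2,3,4,5,6}: no change
Constraint 3 (X < U) on D(X)={2,3,4,5,6} D(U)={2,4,5,6}: X {2,3,4,5,6}->{2,3,4,5}; U {2,4,5,6}->{4,5,6}
So after constraint 3: D(X)={2,3,4,5}, size = 4

Answer: 4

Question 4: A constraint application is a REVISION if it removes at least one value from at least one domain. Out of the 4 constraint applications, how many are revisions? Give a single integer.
Answer: 1

Derivation:
Constraint 1 (V != X) on D(V)={2,3,4,5,6} D(X)={2,3,4,5,6}: no change => not a revision
Constraint 2 (U != X) on D(U)={2,4,5,6} D(X)={2,3,4,5,6}: no change => not a revision
Constraint 3 (X < U) on D(X)={2,3,4,5,6} D(U)={2,4,5,6}: X {2,3,4,5,6}->{2,3,4,5}; U {2,4,5,6}->{4,5,6} => REVISION
Constraint 4 (W != V) on D(W)={2,3,4,5} D(V)={2,3,4,5,6}: no change => not a revision
Total revisions = 1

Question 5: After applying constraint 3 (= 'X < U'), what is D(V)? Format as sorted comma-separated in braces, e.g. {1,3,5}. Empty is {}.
Answer: {2,3,4,5,6}

Derivation:
Constraint 1 (V != X) on D(V)={2,3,4,5,6} D(X)={2,3,4,5,6}: no change
Constraint 2 (U != X) on D(U)={2,4,5,6} D(X)={2,3,4,5,6}: no change
Constraint 3 (X < U) on D(X)={2,3,4,5,6} D(U)={2,4,5,6}: X {2,3,4,5,6}->{2,3,4,5}; U {2,4,5,6}->{4,5,6}
So after constraint 3: D(V) = {2,3,4,5,6}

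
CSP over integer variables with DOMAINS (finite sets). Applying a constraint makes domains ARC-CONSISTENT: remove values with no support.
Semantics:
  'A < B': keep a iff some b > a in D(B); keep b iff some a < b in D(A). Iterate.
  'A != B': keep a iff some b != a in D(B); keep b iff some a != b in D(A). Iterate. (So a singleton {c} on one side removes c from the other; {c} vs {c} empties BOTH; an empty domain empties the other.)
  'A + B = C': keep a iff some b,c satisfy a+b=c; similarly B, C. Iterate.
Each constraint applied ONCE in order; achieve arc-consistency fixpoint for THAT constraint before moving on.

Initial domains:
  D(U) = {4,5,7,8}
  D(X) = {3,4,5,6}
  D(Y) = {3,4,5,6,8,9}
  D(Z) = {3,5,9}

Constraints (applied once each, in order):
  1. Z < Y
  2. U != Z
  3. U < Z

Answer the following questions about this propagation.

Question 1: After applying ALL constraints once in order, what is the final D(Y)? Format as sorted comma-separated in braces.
Constraint 1 (Z < Y) on D(Z)={3,5,9} D(Y)={3,4,5,6,8,9}: Z {3,5,9}->{3,5}; Y {3,4,5,6,8,9}->{4,5,6,8,9}
Constraint 2 (U != Z) on D(U)={4,5,7,8} D(Z)={3,5}: no change
Constraint 3 (U < Z) on D(U)={4,5,7,8} D(Z)={3,5}: U {4,5,7,8}->{4}; Z {3,5}->{5}
So after all 3 constraints: D(Y) = {4,5,6,8,9}

Answer: {4,5,6,8,9}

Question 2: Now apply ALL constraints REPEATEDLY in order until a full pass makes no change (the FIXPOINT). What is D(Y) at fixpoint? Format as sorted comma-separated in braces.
Answer: {6,8,9}

Derivation:
pass 0 (initial): D(Y)={3,4,5,6,8,9}
pass 1: U {4,5,7,8}->{4}; Y {3,4,5,6,8,9}->{4,5,6,8,9}; Z {3,5,9}->{5}
pass 2: Y {4,5,6,8,9}->{6,8,9}
pass 3: no change
Fixpoint after 3 passes: D(Y) = {6,8,9}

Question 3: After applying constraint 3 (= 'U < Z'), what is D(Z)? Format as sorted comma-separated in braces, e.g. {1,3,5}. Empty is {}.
Answer: {5}

Derivation:
Constraint 1 (Z < Y) on D(Z)={3,5,9} D(Y)={3,4,5,6,8,9}: Z {3,5,9}->{3,5}; Y {3,4,5,6,8,9}->{4,5,6,8,9}
Constraint 2 (U != Z) on D(U)={4,5,7,8} D(Z)={3,5}: no change
Constraint 3 (U < Z) on D(U)={4,5,7,8} D(Z)={3,5}: U {4,5,7,8}->{4}; Z {3,5}->{5}
So after constraint 3: D(Z) = {5}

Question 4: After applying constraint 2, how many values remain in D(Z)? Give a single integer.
Constraint 1 (Z < Y) on D(Z)={3,5,9} D(Y)={3,4,5,6,8,9}: Z {3,5,9}->{3,5}; Y {3,4,5,6,8,9}->{4,5,6,8,9}
Constraint 2 (U != Z) on D(U)={4,5,7,8} D(Z)={3,5}: no change
So after constraint 2: D(Z)={3,5}, size = 2

Answer: 2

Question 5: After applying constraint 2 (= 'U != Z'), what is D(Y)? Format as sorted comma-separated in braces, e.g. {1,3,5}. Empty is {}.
Answer: {4,5,6,8,9}

Derivation:
Constraint 1 (Z < Y) on D(Z)={3,5,9} D(Y)={3,4,5,6,8,9}: Z {3,5,9}->{3,5}; Y {3,4,5,6,8,9}->{4,5,6,8,9}
Constraint 2 (U != Z) on D(U)={4,5,7,8} D(Z)={3,5}: no change
So after constraint 2: D(Y) = {4,5,6,8,9}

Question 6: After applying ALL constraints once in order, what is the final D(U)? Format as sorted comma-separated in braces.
Answer: {4}

Derivation:
Constraint 1 (Z < Y) on D(Z)={3,5,9} D(Y)={3,4,5,6,8,9}: Z {3,5,9}->{3,5}; Y {3,4,5,6,8,9}->{4,5,6,8,9}
Constraint 2 (U != Z) on D(U)={4,5,7,8} D(Z)={3,5}: no change
Constraint 3 (U < Z) on D(U)={4,5,7,8} D(Z)={3,5}: U {4,5,7,8}->{4}; Z {3,5}->{5}
So after all 3 constraints: D(U) = {4}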